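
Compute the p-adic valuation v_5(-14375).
v_5(-14375) = 4

v_5(n) is the largest exponent k such that 5^k divides n. Factor out: -14375 = -5^4 · 23. (Sign doesn't affect v_p.) So v_5(-14375) = 4.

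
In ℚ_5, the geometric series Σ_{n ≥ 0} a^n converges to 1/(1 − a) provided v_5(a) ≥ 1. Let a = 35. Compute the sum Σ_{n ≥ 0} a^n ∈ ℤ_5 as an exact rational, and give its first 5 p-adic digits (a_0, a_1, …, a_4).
Σ a^n = 1/(1 − a) = -1/34;  first 5 digits = (1, 2, 0, 3, 1)

v_5(a) = 1 ≥ 1, so the series converges in ℤ_5 to 1/(1 − a) = 1/(1 − 35) = -1/34. Expand this rational in ℤ_5: compute digits iteratively via d_i = x_i mod 5, x_{i+1} = (x_i − d_i)/5. The first 5 digits are (1, 2, 0, 3, 1).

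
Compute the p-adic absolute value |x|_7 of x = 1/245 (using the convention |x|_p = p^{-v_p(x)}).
|1/245|_7 = 49

Step 1 — compute v_7(x) by factoring powers of 7 out of the numerator and denominator: v_7(1/245) = -2. Step 2 — apply |x|_p = p^{-v_p(x)} = 7^{2} = 49.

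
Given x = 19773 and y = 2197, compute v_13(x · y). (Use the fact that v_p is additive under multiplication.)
v_13(43441281) = 6

v_p(x) = 3 (factor: 19773 = 13^3 · 9); v_p(y) = 3 (factor: 2197 = 13^3 · 1). Additivity: v_p(xy) = v_p(x) + v_p(y) = 3 + 3 = 6. (Direct check: xy = 43441281 = 13^6 · (9).)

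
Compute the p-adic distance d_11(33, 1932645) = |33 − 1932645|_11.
d_11(33, 1932645) = 1/161051

Step 1 — x − y = 33 − 1932645 = -1932612. Step 2 — v_11(-1932612) = 5 (factor: -1932612 = −(11^5 · 12); the sign does not affect v_p). Step 3 — |x − y|_11 = 11^{-5} = 1/161051.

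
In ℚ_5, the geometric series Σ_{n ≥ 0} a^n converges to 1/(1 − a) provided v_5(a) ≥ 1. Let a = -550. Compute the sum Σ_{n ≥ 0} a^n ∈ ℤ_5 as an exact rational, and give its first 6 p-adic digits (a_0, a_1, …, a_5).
Σ a^n = 1/(1 − a) = 1/551;  first 6 digits = (1, 0, 3, 0, 3, 1)

v_5(a) = 2 ≥ 1, so the series converges in ℤ_5 to 1/(1 − a) = 1/(1 − (-550)) = 1/551. Expand this rational in ℤ_5: compute digits iteratively via d_i = x_i mod 5, x_{i+1} = (x_i − d_i)/5. The first 6 digits are (1, 0, 3, 0, 3, 1).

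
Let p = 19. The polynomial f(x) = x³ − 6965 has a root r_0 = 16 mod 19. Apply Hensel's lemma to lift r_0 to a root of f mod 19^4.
r_3 = 115669 (mod 130321)

Hensel: r_{i+1} = r_i − f(r_i)/f′(r_i) mod 19^{i+2}, where f′(x) = 3x². Iterate:
  r_0 = 16 (mod 19)
  r_1 = 149 (mod 361)
  r_2 = 5925 (mod 6859)
  r_3 = 115669 (mod 130321)
Final: r = 115669 with f(r) ≡ 0 mod 19^4.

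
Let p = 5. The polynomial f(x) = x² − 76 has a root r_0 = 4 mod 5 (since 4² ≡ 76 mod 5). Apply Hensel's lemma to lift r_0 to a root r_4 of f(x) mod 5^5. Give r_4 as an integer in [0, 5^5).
r_4 = 274 (mod 3125)

Hensel's recurrence: r_{i+1} = r_i − f(r_i)·(f′(r_i))^{-1} mod 5^{i+2}, with f′(x) = 2x. Iterate:
  r_0 = 4 (mod 5)
  r_1 = 24 (mod 25)
  r_2 = 24 (mod 125)
  r_3 = 274 (mod 625)
  r_4 = 274 (mod 3125)
Final: r_4 = 274, and one checks f(r_4) ≡ 0 mod 5^5.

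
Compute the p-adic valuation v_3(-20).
v_3(-20) = 0

v_3(n) is the largest exponent k such that 3^k divides n. Factor out: -20 = -3^0 · 20. (Sign doesn't affect v_p.) So v_3(-20) = 0.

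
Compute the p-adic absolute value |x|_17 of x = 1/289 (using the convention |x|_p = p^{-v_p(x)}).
|1/289|_17 = 289

Step 1 — compute v_17(x) by factoring powers of 17 out of the numerator and denominator: v_17(1/289) = -2. Step 2 — apply |x|_p = p^{-v_p(x)} = 17^{2} = 289.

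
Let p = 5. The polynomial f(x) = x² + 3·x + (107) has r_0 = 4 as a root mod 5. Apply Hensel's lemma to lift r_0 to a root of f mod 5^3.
r_2 = 119 (mod 125)

Hensel: r_{i+1} = r_i − f(r_i)·(f′(r_i))^{-1} mod 5^{i+2}, f′(x) = 2x + 3. Iterate:
  r_0 = 4 (mod 5)
  r_1 = 19 (mod 25)
  r_2 = 119 (mod 125)
Final: r = 119 satisfies f(r) ≡ 0 mod 5^3.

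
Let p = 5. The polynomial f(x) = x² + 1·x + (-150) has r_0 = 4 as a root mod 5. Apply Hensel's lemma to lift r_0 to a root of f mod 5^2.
r_1 = 24 (mod 25)

Hensel: r_{i+1} = r_i − f(r_i)·(f′(r_i))^{-1} mod 5^{i+2}, f′(x) = 2x + 1. Iterate:
  r_0 = 4 (mod 5)
  r_1 = 24 (mod 25)
Final: r = 24 satisfies f(r) ≡ 0 mod 5^2.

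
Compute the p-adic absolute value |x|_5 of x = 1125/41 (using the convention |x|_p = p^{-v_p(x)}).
|1125/41|_5 = 1/125

Step 1 — compute v_5(x) by factoring powers of 5 out of the numerator and denominator: v_5(1125/41) = 3. Step 2 — apply |x|_p = p^{-v_p(x)} = 5^{-3} = 1/125.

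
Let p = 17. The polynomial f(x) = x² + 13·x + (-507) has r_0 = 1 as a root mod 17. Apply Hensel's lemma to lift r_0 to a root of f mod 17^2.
r_1 = 188 (mod 289)

Hensel: r_{i+1} = r_i − f(r_i)·(f′(r_i))^{-1} mod 17^{i+2}, f′(x) = 2x + 13. Iterate:
  r_0 = 1 (mod 17)
  r_1 = 188 (mod 289)
Final: r = 188 satisfies f(r) ≡ 0 mod 17^2.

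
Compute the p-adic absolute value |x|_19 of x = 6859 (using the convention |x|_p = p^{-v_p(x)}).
|6859|_19 = 1/6859

Step 1 — compute v_19(x) by factoring powers of 19 out of the numerator and denominator: v_19(6859) = 3. Step 2 — apply |x|_p = p^{-v_p(x)} = 19^{-3} = 1/6859.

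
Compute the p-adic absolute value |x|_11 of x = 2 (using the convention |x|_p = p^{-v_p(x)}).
|2|_11 = 1

Step 1 — compute v_11(x) by factoring powers of 11 out of the numerator and denominator: v_11(2) = 0. Step 2 — apply |x|_p = p^{-v_p(x)} = 11^{0} = 1.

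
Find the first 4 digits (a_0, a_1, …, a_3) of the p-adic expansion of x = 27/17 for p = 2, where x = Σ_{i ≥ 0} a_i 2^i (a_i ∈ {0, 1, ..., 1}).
(a_0, …, a_3) = (1, 1, 0, 1)

v_2(27/17) = 0 (numerator and denominator both coprime to 2), so x ∈ ℤ_2^×. Compute digits iteratively via a_i = x_i mod 2, x_{i+1} = (x_i − a_i)/2, with x_0 = x:
  x_0 = 27/17;  a_0 = 1;  x_1 = (x_0 − 1)/2 = 5/17
  x_1 = 5/17;  a_1 = 1;  x_2 = (x_1 − 1)/2 = -6/17
  x_2 = -6/17;  a_2 = 0;  x_3 = (x_2 − 0)/2 = -3/17
  x_3 = -3/17;  a_3 = 1;  x_4 = (x_3 − 1)/2 = -10/17
Digits: (1, 1, 0, 1).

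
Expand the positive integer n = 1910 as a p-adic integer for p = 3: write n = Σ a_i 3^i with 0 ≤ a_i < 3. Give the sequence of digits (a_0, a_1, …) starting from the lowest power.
(a_0, a_1, …) = (2, 0, 2, 1, 2, 1, 2)

Repeated division by 3 gives the digits low-to-high: 1910 = 2 + 2·3^2 + 1·3^3 + 2·3^4 + 1·3^5 + 2·3^6. Digit sequence: (2, 0, 2, 1, 2, 1, 2).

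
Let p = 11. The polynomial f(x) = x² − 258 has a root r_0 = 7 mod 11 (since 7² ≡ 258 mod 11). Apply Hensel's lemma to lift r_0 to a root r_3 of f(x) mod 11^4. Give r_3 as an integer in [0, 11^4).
r_3 = 3626 (mod 14641)

Hensel's recurrence: r_{i+1} = r_i − f(r_i)·(f′(r_i))^{-1} mod 11^{i+2}, with f′(x) = 2x. Iterate:
  r_0 = 7 (mod 11)
  r_1 = 117 (mod 121)
  r_2 = 964 (mod 1331)
  r_3 = 3626 (mod 14641)
Final: r_3 = 3626, and one checks f(r_3) ≡ 0 mod 11^4.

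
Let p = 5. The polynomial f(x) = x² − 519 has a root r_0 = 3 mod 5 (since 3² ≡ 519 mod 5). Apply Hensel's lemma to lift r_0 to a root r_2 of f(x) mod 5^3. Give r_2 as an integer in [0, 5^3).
r_2 = 113 (mod 125)

Hensel's recurrence: r_{i+1} = r_i − f(r_i)·(f′(r_i))^{-1} mod 5^{i+2}, with f′(x) = 2x. Iterate:
  r_0 = 3 (mod 5)
  r_1 = 13 (mod 25)
  r_2 = 113 (mod 125)
Final: r_2 = 113, and one checks f(r_2) ≡ 0 mod 5^3.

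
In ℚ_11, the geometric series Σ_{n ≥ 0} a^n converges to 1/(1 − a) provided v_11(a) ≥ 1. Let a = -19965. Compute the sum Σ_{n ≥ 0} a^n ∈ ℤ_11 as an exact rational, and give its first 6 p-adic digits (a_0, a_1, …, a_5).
Σ a^n = 1/(1 − a) = 1/19966;  first 6 digits = (1, 0, 0, 7, 9, 10)

v_11(a) = 3 ≥ 1, so the series converges in ℤ_11 to 1/(1 − a) = 1/(1 − (-19965)) = 1/19966. Expand this rational in ℤ_11: compute digits iteratively via d_i = x_i mod 11, x_{i+1} = (x_i − d_i)/11. The first 6 digits are (1, 0, 0, 7, 9, 10).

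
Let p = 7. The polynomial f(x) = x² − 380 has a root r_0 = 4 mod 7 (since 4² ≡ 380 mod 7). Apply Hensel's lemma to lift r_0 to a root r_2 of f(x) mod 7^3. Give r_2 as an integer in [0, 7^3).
r_2 = 123 (mod 343)

Hensel's recurrence: r_{i+1} = r_i − f(r_i)·(f′(r_i))^{-1} mod 7^{i+2}, with f′(x) = 2x. Iterate:
  r_0 = 4 (mod 7)
  r_1 = 25 (mod 49)
  r_2 = 123 (mod 343)
Final: r_2 = 123, and one checks f(r_2) ≡ 0 mod 7^3.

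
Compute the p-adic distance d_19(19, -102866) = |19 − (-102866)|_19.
d_19(19, -102866) = 1/6859

Step 1 — x − y = 19 − (-102866) = 102885. Step 2 — v_19(102885) = 3 (factor: 102885 = (19^3 · 15); the sign does not affect v_p). Step 3 — |x − y|_19 = 19^{-3} = 1/6859.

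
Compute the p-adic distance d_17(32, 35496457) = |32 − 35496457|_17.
d_17(32, 35496457) = 1/1419857

Step 1 — x − y = 32 − 35496457 = -35496425. Step 2 — v_17(-35496425) = 5 (factor: -35496425 = −(17^5 · 25); the sign does not affect v_p). Step 3 — |x − y|_17 = 17^{-5} = 1/1419857.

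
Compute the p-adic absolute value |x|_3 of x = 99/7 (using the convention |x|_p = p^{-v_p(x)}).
|99/7|_3 = 1/9

Step 1 — compute v_3(x) by factoring powers of 3 out of the numerator and denominator: v_3(99/7) = 2. Step 2 — apply |x|_p = p^{-v_p(x)} = 3^{-2} = 1/9.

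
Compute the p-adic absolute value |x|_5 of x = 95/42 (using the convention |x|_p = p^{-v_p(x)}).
|95/42|_5 = 1/5

Step 1 — compute v_5(x) by factoring powers of 5 out of the numerator and denominator: v_5(95/42) = 1. Step 2 — apply |x|_p = p^{-v_p(x)} = 5^{-1} = 1/5.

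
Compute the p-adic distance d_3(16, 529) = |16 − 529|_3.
d_3(16, 529) = 1/27

Step 1 — x − y = 16 − 529 = -513. Step 2 — v_3(-513) = 3 (factor: -513 = −(3^3 · 19); the sign does not affect v_p). Step 3 — |x − y|_3 = 3^{-3} = 1/27.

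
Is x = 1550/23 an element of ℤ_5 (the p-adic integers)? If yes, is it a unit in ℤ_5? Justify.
x ∈ ℤ_5 but not a unit; v_5(x) = 2 > 0

ℤ_5 = {x ∈ ℚ_5 : v_5(x) ≥ 0} and ℤ_5^× = {x ∈ ℤ_5 : v_5(x) = 0}. Here v_5(1550/23) = v_5(num) − v_5(den) = 2; compare against these criteria.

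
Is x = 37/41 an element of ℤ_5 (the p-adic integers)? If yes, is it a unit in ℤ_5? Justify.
x ∈ ℤ_5^× (unit); v_5(x) = 0

ℤ_5 = {x ∈ ℚ_5 : v_5(x) ≥ 0} and ℤ_5^× = {x ∈ ℤ_5 : v_5(x) = 0}. Here v_5(37/41) = v_5(num) − v_5(den) = 0; compare against these criteria.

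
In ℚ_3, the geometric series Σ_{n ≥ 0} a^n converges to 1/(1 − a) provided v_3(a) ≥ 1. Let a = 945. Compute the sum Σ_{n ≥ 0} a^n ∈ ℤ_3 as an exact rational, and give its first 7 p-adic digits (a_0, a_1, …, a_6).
Σ a^n = 1/(1 − a) = -1/944;  first 7 digits = (1, 0, 0, 2, 2, 0, 2)

v_3(a) = 3 ≥ 1, so the series converges in ℤ_3 to 1/(1 − a) = 1/(1 − 945) = -1/944. Expand this rational in ℤ_3: compute digits iteratively via d_i = x_i mod 3, x_{i+1} = (x_i − d_i)/3. The first 7 digits are (1, 0, 0, 2, 2, 0, 2).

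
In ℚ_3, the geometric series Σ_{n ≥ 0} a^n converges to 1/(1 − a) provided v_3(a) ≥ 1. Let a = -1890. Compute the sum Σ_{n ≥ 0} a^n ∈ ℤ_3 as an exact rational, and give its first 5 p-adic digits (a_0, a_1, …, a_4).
Σ a^n = 1/(1 − a) = 1/1891;  first 5 digits = (1, 0, 0, 2, 0)

v_3(a) = 3 ≥ 1, so the series converges in ℤ_3 to 1/(1 − a) = 1/(1 − (-1890)) = 1/1891. Expand this rational in ℤ_3: compute digits iteratively via d_i = x_i mod 3, x_{i+1} = (x_i − d_i)/3. The first 5 digits are (1, 0, 0, 2, 0).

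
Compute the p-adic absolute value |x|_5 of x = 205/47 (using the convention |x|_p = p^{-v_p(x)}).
|205/47|_5 = 1/5

Step 1 — compute v_5(x) by factoring powers of 5 out of the numerator and denominator: v_5(205/47) = 1. Step 2 — apply |x|_p = p^{-v_p(x)} = 5^{-1} = 1/5.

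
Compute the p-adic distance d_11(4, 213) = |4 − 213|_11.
d_11(4, 213) = 1/11

Step 1 — x − y = 4 − 213 = -209. Step 2 — v_11(-209) = 1 (factor: -209 = −(11^1 · 19); the sign does not affect v_p). Step 3 — |x − y|_11 = 11^{-1} = 1/11.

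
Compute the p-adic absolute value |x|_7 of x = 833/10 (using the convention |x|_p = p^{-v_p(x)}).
|833/10|_7 = 1/49

Step 1 — compute v_7(x) by factoring powers of 7 out of the numerator and denominator: v_7(833/10) = 2. Step 2 — apply |x|_p = p^{-v_p(x)} = 7^{-2} = 1/49.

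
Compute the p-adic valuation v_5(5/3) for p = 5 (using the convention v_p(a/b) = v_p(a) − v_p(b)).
v_5(5/3) = 1

Factor powers of 5 from the numerator and denominator of the reduced fraction: 5 = 5^1 · 1 and 3 = 5^0 · 3. Apply v_p(a/b) = v_p(a) − v_p(b): v_5(5/3) = 1 − 0 = 1.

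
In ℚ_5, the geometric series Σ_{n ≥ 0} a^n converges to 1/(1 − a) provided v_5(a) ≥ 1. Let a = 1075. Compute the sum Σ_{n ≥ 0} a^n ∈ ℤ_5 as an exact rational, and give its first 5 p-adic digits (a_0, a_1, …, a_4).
Σ a^n = 1/(1 − a) = -1/1074;  first 5 digits = (1, 0, 3, 3, 0)

v_5(a) = 2 ≥ 1, so the series converges in ℤ_5 to 1/(1 − a) = 1/(1 − 1075) = -1/1074. Expand this rational in ℤ_5: compute digits iteratively via d_i = x_i mod 5, x_{i+1} = (x_i − d_i)/5. The first 5 digits are (1, 0, 3, 3, 0).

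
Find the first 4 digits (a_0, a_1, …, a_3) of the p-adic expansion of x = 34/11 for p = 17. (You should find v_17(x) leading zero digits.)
(a_0, …, a_3) = (0, 11, 4, 9)

v_17(34/11) = 1, so a_0 = ... = a_0 = 0. Factor out: x = 17^1 · u with u = 2/11 a unit in ℤ_17. Expand u iteratively via a_{v+i} = u_i mod 17, u_{i+1} = (u_i − a_{v+i})/17:
  u_0 = 2/11;  a_1 = 11;  u_1 = (u_0 − 11)/17 = -7/11
  u_1 = -7/11;  a_2 = 4;  u_2 = (u_1 − 4)/17 = -3/11
  u_2 = -3/11;  a_3 = 9;  u_3 = (u_2 − 9)/17 = -6/11
Digits: (0, 11, 4, 9).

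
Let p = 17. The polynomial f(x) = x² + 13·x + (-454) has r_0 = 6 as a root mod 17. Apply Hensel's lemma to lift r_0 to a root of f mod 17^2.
r_1 = 193 (mod 289)

Hensel: r_{i+1} = r_i − f(r_i)·(f′(r_i))^{-1} mod 17^{i+2}, f′(x) = 2x + 13. Iterate:
  r_0 = 6 (mod 17)
  r_1 = 193 (mod 289)
Final: r = 193 satisfies f(r) ≡ 0 mod 17^2.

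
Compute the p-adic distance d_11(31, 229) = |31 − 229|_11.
d_11(31, 229) = 1/11

Step 1 — x − y = 31 − 229 = -198. Step 2 — v_11(-198) = 1 (factor: -198 = −(11^1 · 18); the sign does not affect v_p). Step 3 — |x − y|_11 = 11^{-1} = 1/11.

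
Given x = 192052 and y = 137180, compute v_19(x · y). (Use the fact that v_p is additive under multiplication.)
v_19(26345693360) = 6

v_p(x) = 3 (factor: 192052 = 19^3 · 28); v_p(y) = 3 (factor: 137180 = 19^3 · 20). Additivity: v_p(xy) = v_p(x) + v_p(y) = 3 + 3 = 6. (Direct check: xy = 26345693360 = 19^6 · (560).)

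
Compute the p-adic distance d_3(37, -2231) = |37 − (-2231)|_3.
d_3(37, -2231) = 1/81

Step 1 — x − y = 37 − (-2231) = 2268. Step 2 — v_3(2268) = 4 (factor: 2268 = (3^4 · 28); the sign does not affect v_p). Step 3 — |x − y|_3 = 3^{-4} = 1/81.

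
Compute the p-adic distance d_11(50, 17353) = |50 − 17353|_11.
d_11(50, 17353) = 1/1331

Step 1 — x − y = 50 − 17353 = -17303. Step 2 — v_11(-17303) = 3 (factor: -17303 = −(11^3 · 13); the sign does not affect v_p). Step 3 — |x − y|_11 = 11^{-3} = 1/1331.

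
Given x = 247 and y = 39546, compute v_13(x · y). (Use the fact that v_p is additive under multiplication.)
v_13(9767862) = 4

v_p(x) = 1 (factor: 247 = 13^1 · 19); v_p(y) = 3 (factor: 39546 = 13^3 · 18). Additivity: v_p(xy) = v_p(x) + v_p(y) = 1 + 3 = 4. (Direct check: xy = 9767862 = 13^4 · (342).)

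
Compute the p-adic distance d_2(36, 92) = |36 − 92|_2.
d_2(36, 92) = 1/8

Step 1 — x − y = 36 − 92 = -56. Step 2 — v_2(-56) = 3 (factor: -56 = −(2^3 · 7); the sign does not affect v_p). Step 3 — |x − y|_2 = 2^{-3} = 1/8.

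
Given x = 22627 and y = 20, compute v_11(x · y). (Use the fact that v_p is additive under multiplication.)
v_11(452540) = 3

v_p(x) = 3 (factor: 22627 = 11^3 · 17); v_p(y) = 0 (factor: 20 = 11^0 · 20). Additivity: v_p(xy) = v_p(x) + v_p(y) = 3 + 0 = 3. (Direct check: xy = 452540 = 11^3 · (340).)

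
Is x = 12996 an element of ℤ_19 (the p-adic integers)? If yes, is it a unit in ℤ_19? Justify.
x ∈ ℤ_19 but not a unit; v_19(x) = 2 > 0

ℤ_19 = {x ∈ ℚ_19 : v_19(x) ≥ 0} and ℤ_19^× = {x ∈ ℤ_19 : v_19(x) = 0}. Here v_19(12996) = v_19(num) − v_19(den) = 2; compare against these criteria.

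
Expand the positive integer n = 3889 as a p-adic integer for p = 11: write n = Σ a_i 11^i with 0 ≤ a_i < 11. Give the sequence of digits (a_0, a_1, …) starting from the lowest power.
(a_0, a_1, …) = (6, 1, 10, 2)

Repeated division by 11 gives the digits low-to-high: 3889 = 6 + 1·11^1 + 10·11^2 + 2·11^3. Digit sequence: (6, 1, 10, 2).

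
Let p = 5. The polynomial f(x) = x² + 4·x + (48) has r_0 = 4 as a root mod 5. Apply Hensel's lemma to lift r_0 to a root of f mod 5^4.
r_3 = 239 (mod 625)

Hensel: r_{i+1} = r_i − f(r_i)·(f′(r_i))^{-1} mod 5^{i+2}, f′(x) = 2x + 4. Iterate:
  r_0 = 4 (mod 5)
  r_1 = 14 (mod 25)
  r_2 = 114 (mod 125)
  r_3 = 239 (mod 625)
Final: r = 239 satisfies f(r) ≡ 0 mod 5^4.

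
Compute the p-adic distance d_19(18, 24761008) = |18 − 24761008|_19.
d_19(18, 24761008) = 1/2476099

Step 1 — x − y = 18 − 24761008 = -24760990. Step 2 — v_19(-24760990) = 5 (factor: -24760990 = −(19^5 · 10); the sign does not affect v_p). Step 3 — |x − y|_19 = 19^{-5} = 1/2476099.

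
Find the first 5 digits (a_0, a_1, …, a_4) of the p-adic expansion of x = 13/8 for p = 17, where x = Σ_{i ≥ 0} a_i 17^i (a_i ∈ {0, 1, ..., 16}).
(a_0, …, a_4) = (8, 6, 6, 6, 6)

v_17(13/8) = 0 (numerator and denominator both coprime to 17), so x ∈ ℤ_17^×. Compute digits iteratively via a_i = x_i mod 17, x_{i+1} = (x_i − a_i)/17, with x_0 = x:
  x_0 = 13/8;  a_0 = 8;  x_1 = (x_0 − 8)/17 = -3/8
  x_1 = -3/8;  a_1 = 6;  x_2 = (x_1 − 6)/17 = -3/8
  x_2 = -3/8;  a_2 = 6;  x_3 = (x_2 − 6)/17 = -3/8
  x_3 = -3/8;  a_3 = 6;  x_4 = (x_3 − 6)/17 = -3/8
  x_4 = -3/8;  a_4 = 6;  x_5 = (x_4 − 6)/17 = -3/8
Digits: (8, 6, 6, 6, 6).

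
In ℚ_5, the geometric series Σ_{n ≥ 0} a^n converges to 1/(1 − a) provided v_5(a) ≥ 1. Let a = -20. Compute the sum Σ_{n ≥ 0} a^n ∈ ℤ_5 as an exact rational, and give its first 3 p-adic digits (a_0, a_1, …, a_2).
Σ a^n = 1/(1 − a) = 1/21;  first 3 digits = (1, 1, 0)

v_5(a) = 1 ≥ 1, so the series converges in ℤ_5 to 1/(1 − a) = 1/(1 − (-20)) = 1/21. Expand this rational in ℤ_5: compute digits iteratively via d_i = x_i mod 5, x_{i+1} = (x_i − d_i)/5. The first 3 digits are (1, 1, 0).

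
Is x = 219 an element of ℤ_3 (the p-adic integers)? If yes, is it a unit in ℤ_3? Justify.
x ∈ ℤ_3 but not a unit; v_3(x) = 1 > 0

ℤ_3 = {x ∈ ℚ_3 : v_3(x) ≥ 0} and ℤ_3^× = {x ∈ ℤ_3 : v_3(x) = 0}. Here v_3(219) = v_3(num) − v_3(den) = 1; compare against these criteria.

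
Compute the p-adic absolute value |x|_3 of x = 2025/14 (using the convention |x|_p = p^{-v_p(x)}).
|2025/14|_3 = 1/81

Step 1 — compute v_3(x) by factoring powers of 3 out of the numerator and denominator: v_3(2025/14) = 4. Step 2 — apply |x|_p = p^{-v_p(x)} = 3^{-4} = 1/81.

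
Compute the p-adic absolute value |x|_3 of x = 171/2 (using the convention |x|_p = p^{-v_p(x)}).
|171/2|_3 = 1/9

Step 1 — compute v_3(x) by factoring powers of 3 out of the numerator and denominator: v_3(171/2) = 2. Step 2 — apply |x|_p = p^{-v_p(x)} = 3^{-2} = 1/9.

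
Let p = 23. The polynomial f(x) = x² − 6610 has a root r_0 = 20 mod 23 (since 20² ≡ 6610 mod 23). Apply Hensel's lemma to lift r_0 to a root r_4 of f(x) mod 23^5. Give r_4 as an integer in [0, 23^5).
r_4 = 1246367 (mod 6436343)

Hensel's recurrence: r_{i+1} = r_i − f(r_i)·(f′(r_i))^{-1} mod 23^{i+2}, with f′(x) = 2x. Iterate:
  r_0 = 20 (mod 23)
  r_1 = 43 (mod 529)
  r_2 = 5333 (mod 12167)
  r_3 = 127003 (mod 279841)
  r_4 = 1246367 (mod 6436343)
Final: r_4 = 1246367, and one checks f(r_4) ≡ 0 mod 23^5.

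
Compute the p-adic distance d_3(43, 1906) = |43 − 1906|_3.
d_3(43, 1906) = 1/81

Step 1 — x − y = 43 − 1906 = -1863. Step 2 — v_3(-1863) = 4 (factor: -1863 = −(3^4 · 23); the sign does not affect v_p). Step 3 — |x − y|_3 = 3^{-4} = 1/81.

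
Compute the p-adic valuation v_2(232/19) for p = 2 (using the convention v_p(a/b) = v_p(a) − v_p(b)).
v_2(232/19) = 3

Factor powers of 2 from the numerator and denominator of the reduced fraction: 232 = 2^3 · 29 and 19 = 2^0 · 19. Apply v_p(a/b) = v_p(a) − v_p(b): v_2(232/19) = 3 − 0 = 3.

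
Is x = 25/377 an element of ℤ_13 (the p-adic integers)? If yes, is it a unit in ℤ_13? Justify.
x ∉ ℤ_13 (v_13(x) = -1 < 0)

ℤ_13 = {x ∈ ℚ_13 : v_13(x) ≥ 0} and ℤ_13^× = {x ∈ ℤ_13 : v_13(x) = 0}. Here v_13(25/377) = v_13(num) − v_13(den) = -1; compare against these criteria.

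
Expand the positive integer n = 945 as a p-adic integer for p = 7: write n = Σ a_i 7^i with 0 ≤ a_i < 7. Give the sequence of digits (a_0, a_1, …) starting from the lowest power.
(a_0, a_1, …) = (0, 2, 5, 2)

Repeated division by 7 gives the digits low-to-high: 945 = 2·7^1 + 5·7^2 + 2·7^3. Digit sequence: (0, 2, 5, 2).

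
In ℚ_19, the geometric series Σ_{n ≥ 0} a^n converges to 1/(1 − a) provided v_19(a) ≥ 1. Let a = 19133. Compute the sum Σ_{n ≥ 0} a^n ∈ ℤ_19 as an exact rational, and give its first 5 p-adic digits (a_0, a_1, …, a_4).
Σ a^n = 1/(1 − a) = -1/19132;  first 5 digits = (1, 0, 15, 2, 16)

v_19(a) = 2 ≥ 1, so the series converges in ℤ_19 to 1/(1 − a) = 1/(1 − 19133) = -1/19132. Expand this rational in ℤ_19: compute digits iteratively via d_i = x_i mod 19, x_{i+1} = (x_i − d_i)/19. The first 5 digits are (1, 0, 15, 2, 16).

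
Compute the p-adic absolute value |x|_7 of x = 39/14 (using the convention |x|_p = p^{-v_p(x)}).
|39/14|_7 = 7

Step 1 — compute v_7(x) by factoring powers of 7 out of the numerator and denominator: v_7(39/14) = -1. Step 2 — apply |x|_p = p^{-v_p(x)} = 7^{1} = 7.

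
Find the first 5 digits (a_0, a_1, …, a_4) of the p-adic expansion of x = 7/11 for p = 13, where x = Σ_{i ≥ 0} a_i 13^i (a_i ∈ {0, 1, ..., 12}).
(a_0, …, a_4) = (3, 1, 7, 3, 8)

v_13(7/11) = 0 (numerator and denominator both coprime to 13), so x ∈ ℤ_13^×. Compute digits iteratively via a_i = x_i mod 13, x_{i+1} = (x_i − a_i)/13, with x_0 = x:
  x_0 = 7/11;  a_0 = 3;  x_1 = (x_0 − 3)/13 = -2/11
  x_1 = -2/11;  a_1 = 1;  x_2 = (x_1 − 1)/13 = -1/11
  x_2 = -1/11;  a_2 = 7;  x_3 = (x_2 − 7)/13 = -6/11
  x_3 = -6/11;  a_3 = 3;  x_4 = (x_3 − 3)/13 = -3/11
  x_4 = -3/11;  a_4 = 8;  x_5 = (x_4 − 8)/13 = -7/11
Digits: (3, 1, 7, 3, 8).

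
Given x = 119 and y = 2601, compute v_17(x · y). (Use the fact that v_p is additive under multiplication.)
v_17(309519) = 3

v_p(x) = 1 (factor: 119 = 17^1 · 7); v_p(y) = 2 (factor: 2601 = 17^2 · 9). Additivity: v_p(xy) = v_p(x) + v_p(y) = 1 + 2 = 3. (Direct check: xy = 309519 = 17^3 · (63).)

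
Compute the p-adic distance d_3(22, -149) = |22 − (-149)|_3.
d_3(22, -149) = 1/9

Step 1 — x − y = 22 − (-149) = 171. Step 2 — v_3(171) = 2 (factor: 171 = (3^2 · 19); the sign does not affect v_p). Step 3 — |x − y|_3 = 3^{-2} = 1/9.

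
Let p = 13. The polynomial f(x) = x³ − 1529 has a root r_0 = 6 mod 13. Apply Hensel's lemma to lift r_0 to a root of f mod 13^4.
r_3 = 17530 (mod 28561)

Hensel: r_{i+1} = r_i − f(r_i)/f′(r_i) mod 13^{i+2}, where f′(x) = 3x². Iterate:
  r_0 = 6 (mod 13)
  r_1 = 123 (mod 169)
  r_2 = 2151 (mod 2197)
  r_3 = 17530 (mod 28561)
Final: r = 17530 with f(r) ≡ 0 mod 13^4.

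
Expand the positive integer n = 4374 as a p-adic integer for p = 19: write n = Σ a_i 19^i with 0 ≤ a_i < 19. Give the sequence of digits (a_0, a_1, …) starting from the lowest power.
(a_0, a_1, …) = (4, 2, 12)

Repeated division by 19 gives the digits low-to-high: 4374 = 4 + 2·19^1 + 12·19^2. Digit sequence: (4, 2, 12).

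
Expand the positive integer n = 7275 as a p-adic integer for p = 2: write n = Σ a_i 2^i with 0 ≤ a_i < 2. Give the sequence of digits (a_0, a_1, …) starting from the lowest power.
(a_0, a_1, …) = (1, 1, 0, 1, 0, 1, 1, 0, 0, 0, 1, 1, 1)

Repeated division by 2 gives the digits low-to-high: 7275 = 1 + 1·2^1 + 1·2^3 + 1·2^5 + 1·2^6 + 1·2^10 + 1·2^11 + 1·2^12. Digit sequence: (1, 1, 0, 1, 0, 1, 1, 0, 0, 0, 1, 1, 1).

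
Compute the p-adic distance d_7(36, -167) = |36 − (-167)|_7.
d_7(36, -167) = 1/7

Step 1 — x − y = 36 − (-167) = 203. Step 2 — v_7(203) = 1 (factor: 203 = (7^1 · 29); the sign does not affect v_p). Step 3 — |x − y|_7 = 7^{-1} = 1/7.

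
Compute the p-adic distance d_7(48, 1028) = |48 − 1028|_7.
d_7(48, 1028) = 1/49

Step 1 — x − y = 48 − 1028 = -980. Step 2 — v_7(-980) = 2 (factor: -980 = −(7^2 · 20); the sign does not affect v_p). Step 3 — |x − y|_7 = 7^{-2} = 1/49.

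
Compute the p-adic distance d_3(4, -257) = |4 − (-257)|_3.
d_3(4, -257) = 1/9

Step 1 — x − y = 4 − (-257) = 261. Step 2 — v_3(261) = 2 (factor: 261 = (3^2 · 29); the sign does not affect v_p). Step 3 — |x − y|_3 = 3^{-2} = 1/9.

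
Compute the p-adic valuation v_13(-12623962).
v_13(-12623962) = 5

v_13(n) is the largest exponent k such that 13^k divides n. Factor out: -12623962 = -13^5 · 34. (Sign doesn't affect v_p.) So v_13(-12623962) = 5.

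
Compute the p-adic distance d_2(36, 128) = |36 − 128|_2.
d_2(36, 128) = 1/4

Step 1 — x − y = 36 − 128 = -92. Step 2 — v_2(-92) = 2 (factor: -92 = −(2^2 · 23); the sign does not affect v_p). Step 3 — |x − y|_2 = 2^{-2} = 1/4.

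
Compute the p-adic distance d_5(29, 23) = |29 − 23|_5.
d_5(29, 23) = 1

Step 1 — x − y = 29 − 23 = 6. Step 2 — v_5(6) = 0 (factor: 6 = (5^0 · 6); the sign does not affect v_p). Step 3 — |x − y|_5 = 5^{0} = 1.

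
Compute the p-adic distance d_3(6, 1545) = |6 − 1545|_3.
d_3(6, 1545) = 1/81

Step 1 — x − y = 6 − 1545 = -1539. Step 2 — v_3(-1539) = 4 (factor: -1539 = −(3^4 · 19); the sign does not affect v_p). Step 3 — |x − y|_3 = 3^{-4} = 1/81.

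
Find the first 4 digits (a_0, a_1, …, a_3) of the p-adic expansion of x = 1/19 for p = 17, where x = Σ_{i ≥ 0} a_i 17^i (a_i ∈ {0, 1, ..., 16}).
(a_0, …, a_3) = (9, 12, 10, 11)

v_17(1/19) = 0 (numerator and denominator both coprime to 17), so x ∈ ℤ_17^×. Compute digits iteratively via a_i = x_i mod 17, x_{i+1} = (x_i − a_i)/17, with x_0 = x:
  x_0 = 1/19;  a_0 = 9;  x_1 = (x_0 − 9)/17 = -10/19
  x_1 = -10/19;  a_1 = 12;  x_2 = (x_1 − 12)/17 = -14/19
  x_2 = -14/19;  a_2 = 10;  x_3 = (x_2 − 10)/17 = -12/19
  x_3 = -12/19;  a_3 = 11;  x_4 = (x_3 − 11)/17 = -13/19
Digits: (9, 12, 10, 11).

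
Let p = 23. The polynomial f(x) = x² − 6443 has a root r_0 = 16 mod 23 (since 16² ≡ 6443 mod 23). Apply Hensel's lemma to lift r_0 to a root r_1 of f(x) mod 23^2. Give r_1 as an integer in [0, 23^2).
r_1 = 292 (mod 529)

Hensel's recurrence: r_{i+1} = r_i − f(r_i)·(f′(r_i))^{-1} mod 23^{i+2}, with f′(x) = 2x. Iterate:
  r_0 = 16 (mod 23)
  r_1 = 292 (mod 529)
Final: r_1 = 292, and one checks f(r_1) ≡ 0 mod 23^2.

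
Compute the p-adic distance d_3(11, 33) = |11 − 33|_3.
d_3(11, 33) = 1

Step 1 — x − y = 11 − 33 = -22. Step 2 — v_3(-22) = 0 (factor: -22 = −(3^0 · 22); the sign does not affect v_p). Step 3 — |x − y|_3 = 3^{0} = 1.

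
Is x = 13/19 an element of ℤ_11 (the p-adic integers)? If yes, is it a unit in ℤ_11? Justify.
x ∈ ℤ_11^× (unit); v_11(x) = 0

ℤ_11 = {x ∈ ℚ_11 : v_11(x) ≥ 0} and ℤ_11^× = {x ∈ ℤ_11 : v_11(x) = 0}. Here v_11(13/19) = v_11(num) − v_11(den) = 0; compare against these criteria.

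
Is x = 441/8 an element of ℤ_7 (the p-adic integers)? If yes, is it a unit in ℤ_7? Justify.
x ∈ ℤ_7 but not a unit; v_7(x) = 2 > 0

ℤ_7 = {x ∈ ℚ_7 : v_7(x) ≥ 0} and ℤ_7^× = {x ∈ ℤ_7 : v_7(x) = 0}. Here v_7(441/8) = v_7(num) − v_7(den) = 2; compare against these criteria.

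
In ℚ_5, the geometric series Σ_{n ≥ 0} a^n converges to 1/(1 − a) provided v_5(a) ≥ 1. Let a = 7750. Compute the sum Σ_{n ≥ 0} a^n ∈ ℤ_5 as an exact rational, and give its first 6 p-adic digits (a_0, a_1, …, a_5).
Σ a^n = 1/(1 − a) = -1/7749;  first 6 digits = (1, 0, 0, 2, 2, 2)

v_5(a) = 3 ≥ 1, so the series converges in ℤ_5 to 1/(1 − a) = 1/(1 − 7750) = -1/7749. Expand this rational in ℤ_5: compute digits iteratively via d_i = x_i mod 5, x_{i+1} = (x_i − d_i)/5. The first 6 digits are (1, 0, 0, 2, 2, 2).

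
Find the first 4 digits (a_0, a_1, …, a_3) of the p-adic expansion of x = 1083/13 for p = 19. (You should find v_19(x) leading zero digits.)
(a_0, …, a_3) = (0, 0, 9, 1)

v_19(1083/13) = 2, so a_0 = ... = a_1 = 0. Factor out: x = 19^2 · u with u = 3/13 a unit in ℤ_19. Expand u iteratively via a_{v+i} = u_i mod 19, u_{i+1} = (u_i − a_{v+i})/19:
  u_0 = 3/13;  a_2 = 9;  u_1 = (u_0 − 9)/19 = -6/13
  u_1 = -6/13;  a_3 = 1;  u_2 = (u_1 − 1)/19 = -1/13
Digits: (0, 0, 9, 1).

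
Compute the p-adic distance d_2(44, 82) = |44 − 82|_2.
d_2(44, 82) = 1/2

Step 1 — x − y = 44 − 82 = -38. Step 2 — v_2(-38) = 1 (factor: -38 = −(2^1 · 19); the sign does not affect v_p). Step 3 — |x − y|_2 = 2^{-1} = 1/2.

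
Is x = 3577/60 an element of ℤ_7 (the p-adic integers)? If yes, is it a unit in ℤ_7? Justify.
x ∈ ℤ_7 but not a unit; v_7(x) = 2 > 0

ℤ_7 = {x ∈ ℚ_7 : v_7(x) ≥ 0} and ℤ_7^× = {x ∈ ℤ_7 : v_7(x) = 0}. Here v_7(3577/60) = v_7(num) − v_7(den) = 2; compare against these criteria.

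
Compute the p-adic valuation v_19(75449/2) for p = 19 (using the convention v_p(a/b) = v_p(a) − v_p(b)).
v_19(75449/2) = 3

Factor powers of 19 from the numerator and denominator of the reduced fraction: 75449 = 19^3 · 11 and 2 = 19^0 · 2. Apply v_p(a/b) = v_p(a) − v_p(b): v_19(75449/2) = 3 − 0 = 3.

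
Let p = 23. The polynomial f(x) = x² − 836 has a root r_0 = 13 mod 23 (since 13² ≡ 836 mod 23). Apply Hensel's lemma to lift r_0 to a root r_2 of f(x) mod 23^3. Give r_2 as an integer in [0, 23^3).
r_2 = 3233 (mod 12167)

Hensel's recurrence: r_{i+1} = r_i − f(r_i)·(f′(r_i))^{-1} mod 23^{i+2}, with f′(x) = 2x. Iterate:
  r_0 = 13 (mod 23)
  r_1 = 59 (mod 529)
  r_2 = 3233 (mod 12167)
Final: r_2 = 3233, and one checks f(r_2) ≡ 0 mod 23^3.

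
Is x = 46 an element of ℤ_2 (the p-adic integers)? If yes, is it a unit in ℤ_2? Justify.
x ∈ ℤ_2 but not a unit; v_2(x) = 1 > 0

ℤ_2 = {x ∈ ℚ_2 : v_2(x) ≥ 0} and ℤ_2^× = {x ∈ ℤ_2 : v_2(x) = 0}. Here v_2(46) = v_2(num) − v_2(den) = 1; compare against these criteria.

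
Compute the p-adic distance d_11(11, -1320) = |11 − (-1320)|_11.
d_11(11, -1320) = 1/1331

Step 1 — x − y = 11 − (-1320) = 1331. Step 2 — v_11(1331) = 3 (factor: 1331 = (11^3 · 1); the sign does not affect v_p). Step 3 — |x − y|_11 = 11^{-3} = 1/1331.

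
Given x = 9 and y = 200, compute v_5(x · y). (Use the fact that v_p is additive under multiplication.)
v_5(1800) = 2

v_p(x) = 0 (factor: 9 = 5^0 · 9); v_p(y) = 2 (factor: 200 = 5^2 · 8). Additivity: v_p(xy) = v_p(x) + v_p(y) = 0 + 2 = 2. (Direct check: xy = 1800 = 5^2 · (72).)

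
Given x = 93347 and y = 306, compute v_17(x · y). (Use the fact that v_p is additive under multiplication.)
v_17(28564182) = 4

v_p(x) = 3 (factor: 93347 = 17^3 · 19); v_p(y) = 1 (factor: 306 = 17^1 · 18). Additivity: v_p(xy) = v_p(x) + v_p(y) = 3 + 1 = 4. (Direct check: xy = 28564182 = 17^4 · (342).)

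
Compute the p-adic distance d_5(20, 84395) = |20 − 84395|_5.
d_5(20, 84395) = 1/3125

Step 1 — x − y = 20 − 84395 = -84375. Step 2 — v_5(-84375) = 5 (factor: -84375 = −(5^5 · 27); the sign does not affect v_p). Step 3 — |x − y|_5 = 5^{-5} = 1/3125.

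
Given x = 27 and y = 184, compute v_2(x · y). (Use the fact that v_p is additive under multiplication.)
v_2(4968) = 3

v_p(x) = 0 (factor: 27 = 2^0 · 27); v_p(y) = 3 (factor: 184 = 2^3 · 23). Additivity: v_p(xy) = v_p(x) + v_p(y) = 0 + 3 = 3. (Direct check: xy = 4968 = 2^3 · (621).)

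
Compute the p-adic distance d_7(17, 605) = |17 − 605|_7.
d_7(17, 605) = 1/49

Step 1 — x − y = 17 − 605 = -588. Step 2 — v_7(-588) = 2 (factor: -588 = −(7^2 · 12); the sign does not affect v_p). Step 3 — |x − y|_7 = 7^{-2} = 1/49.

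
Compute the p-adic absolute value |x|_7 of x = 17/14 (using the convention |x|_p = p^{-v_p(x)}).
|17/14|_7 = 7

Step 1 — compute v_7(x) by factoring powers of 7 out of the numerator and denominator: v_7(17/14) = -1. Step 2 — apply |x|_p = p^{-v_p(x)} = 7^{1} = 7.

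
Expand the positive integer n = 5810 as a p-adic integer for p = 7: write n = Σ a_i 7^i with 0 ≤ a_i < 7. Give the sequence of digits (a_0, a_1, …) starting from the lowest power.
(a_0, a_1, …) = (0, 4, 6, 2, 2)

Repeated division by 7 gives the digits low-to-high: 5810 = 4·7^1 + 6·7^2 + 2·7^3 + 2·7^4. Digit sequence: (0, 4, 6, 2, 2).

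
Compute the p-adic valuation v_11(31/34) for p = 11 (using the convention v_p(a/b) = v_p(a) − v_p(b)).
v_11(31/34) = 0

Factor powers of 11 from the numerator and denominator of the reduced fraction: 31 = 11^0 · 31 and 34 = 11^0 · 34. Apply v_p(a/b) = v_p(a) − v_p(b): v_11(31/34) = 0 − 0 = 0.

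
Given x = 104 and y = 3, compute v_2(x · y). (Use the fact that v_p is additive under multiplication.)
v_2(312) = 3

v_p(x) = 3 (factor: 104 = 2^3 · 13); v_p(y) = 0 (factor: 3 = 2^0 · 3). Additivity: v_p(xy) = v_p(x) + v_p(y) = 3 + 0 = 3. (Direct check: xy = 312 = 2^3 · (39).)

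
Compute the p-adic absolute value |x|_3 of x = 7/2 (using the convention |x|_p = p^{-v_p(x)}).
|7/2|_3 = 1

Step 1 — compute v_3(x) by factoring powers of 3 out of the numerator and denominator: v_3(7/2) = 0. Step 2 — apply |x|_p = p^{-v_p(x)} = 3^{0} = 1.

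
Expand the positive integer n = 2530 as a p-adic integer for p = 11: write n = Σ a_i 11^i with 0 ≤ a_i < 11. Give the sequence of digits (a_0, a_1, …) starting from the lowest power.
(a_0, a_1, …) = (0, 10, 9, 1)

Repeated division by 11 gives the digits low-to-high: 2530 = 10·11^1 + 9·11^2 + 1·11^3. Digit sequence: (0, 10, 9, 1).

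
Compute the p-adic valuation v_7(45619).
v_7(45619) = 4

v_7(n) is the largest exponent k such that 7^k divides n. Factor out: 45619 = 7^4 · 19. (Sign doesn't affect v_p.) So v_7(45619) = 4.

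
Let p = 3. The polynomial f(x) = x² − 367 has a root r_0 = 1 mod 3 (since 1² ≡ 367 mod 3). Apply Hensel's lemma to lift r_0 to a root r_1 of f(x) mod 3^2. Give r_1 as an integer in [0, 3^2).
r_1 = 4 (mod 9)

Hensel's recurrence: r_{i+1} = r_i − f(r_i)·(f′(r_i))^{-1} mod 3^{i+2}, with f′(x) = 2x. Iterate:
  r_0 = 1 (mod 3)
  r_1 = 4 (mod 9)
Final: r_1 = 4, and one checks f(r_1) ≡ 0 mod 3^2.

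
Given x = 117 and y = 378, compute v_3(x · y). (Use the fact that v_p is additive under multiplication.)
v_3(44226) = 5

v_p(x) = 2 (factor: 117 = 3^2 · 13); v_p(y) = 3 (factor: 378 = 3^3 · 14). Additivity: v_p(xy) = v_p(x) + v_p(y) = 2 + 3 = 5. (Direct check: xy = 44226 = 3^5 · (182).)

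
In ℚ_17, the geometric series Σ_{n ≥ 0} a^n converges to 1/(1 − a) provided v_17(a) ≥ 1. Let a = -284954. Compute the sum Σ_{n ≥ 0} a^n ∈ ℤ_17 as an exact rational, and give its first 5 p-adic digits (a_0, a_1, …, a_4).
Σ a^n = 1/(1 − a) = 1/284955;  first 5 digits = (1, 0, 0, 10, 13)

v_17(a) = 3 ≥ 1, so the series converges in ℤ_17 to 1/(1 − a) = 1/(1 − (-284954)) = 1/284955. Expand this rational in ℤ_17: compute digits iteratively via d_i = x_i mod 17, x_{i+1} = (x_i − d_i)/17. The first 5 digits are (1, 0, 0, 10, 13).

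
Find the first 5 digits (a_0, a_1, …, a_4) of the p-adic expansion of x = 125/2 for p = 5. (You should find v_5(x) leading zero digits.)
(a_0, …, a_4) = (0, 0, 0, 3, 2)

v_5(125/2) = 3, so a_0 = ... = a_2 = 0. Factor out: x = 5^3 · u with u = 1/2 a unit in ℤ_5. Expand u iteratively via a_{v+i} = u_i mod 5, u_{i+1} = (u_i − a_{v+i})/5:
  u_0 = 1/2;  a_3 = 3;  u_1 = (u_0 − 3)/5 = -1/2
  u_1 = -1/2;  a_4 = 2;  u_2 = (u_1 − 2)/5 = -1/2
Digits: (0, 0, 0, 3, 2).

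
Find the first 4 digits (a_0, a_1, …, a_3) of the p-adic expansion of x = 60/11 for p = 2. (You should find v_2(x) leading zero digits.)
(a_0, …, a_3) = (0, 0, 1, 0)

v_2(60/11) = 2, so a_0 = ... = a_1 = 0. Factor out: x = 2^2 · u with u = 15/11 a unit in ℤ_2. Expand u iteratively via a_{v+i} = u_i mod 2, u_{i+1} = (u_i − a_{v+i})/2:
  u_0 = 15/11;  a_2 = 1;  u_1 = (u_0 − 1)/2 = 2/11
  u_1 = 2/11;  a_3 = 0;  u_2 = (u_1 − 0)/2 = 1/11
Digits: (0, 0, 1, 0).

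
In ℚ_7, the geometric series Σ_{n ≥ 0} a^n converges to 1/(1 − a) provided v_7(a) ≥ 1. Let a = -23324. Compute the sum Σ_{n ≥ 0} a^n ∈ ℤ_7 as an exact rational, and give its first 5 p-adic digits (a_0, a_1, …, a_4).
Σ a^n = 1/(1 − a) = 1/23325;  first 5 digits = (1, 0, 0, 2, 4)

v_7(a) = 3 ≥ 1, so the series converges in ℤ_7 to 1/(1 − a) = 1/(1 − (-23324)) = 1/23325. Expand this rational in ℤ_7: compute digits iteratively via d_i = x_i mod 7, x_{i+1} = (x_i − d_i)/7. The first 5 digits are (1, 0, 0, 2, 4).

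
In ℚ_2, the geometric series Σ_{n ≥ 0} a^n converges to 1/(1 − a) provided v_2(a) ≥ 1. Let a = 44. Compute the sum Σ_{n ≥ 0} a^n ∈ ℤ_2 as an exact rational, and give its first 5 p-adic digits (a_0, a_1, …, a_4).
Σ a^n = 1/(1 − a) = -1/43;  first 5 digits = (1, 0, 1, 1, 1)

v_2(a) = 2 ≥ 1, so the series converges in ℤ_2 to 1/(1 − a) = 1/(1 − 44) = -1/43. Expand this rational in ℤ_2: compute digits iteratively via d_i = x_i mod 2, x_{i+1} = (x_i − d_i)/2. The first 5 digits are (1, 0, 1, 1, 1).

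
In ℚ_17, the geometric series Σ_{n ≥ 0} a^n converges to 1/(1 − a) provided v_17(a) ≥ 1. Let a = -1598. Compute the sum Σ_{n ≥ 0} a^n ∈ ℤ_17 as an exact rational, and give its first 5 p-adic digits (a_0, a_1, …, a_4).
Σ a^n = 1/(1 − a) = 1/1599;  first 5 digits = (1, 8, 7, 11, 12)

v_17(a) = 1 ≥ 1, so the series converges in ℤ_17 to 1/(1 − a) = 1/(1 − (-1598)) = 1/1599. Expand this rational in ℤ_17: compute digits iteratively via d_i = x_i mod 17, x_{i+1} = (x_i − d_i)/17. The first 5 digits are (1, 8, 7, 11, 12).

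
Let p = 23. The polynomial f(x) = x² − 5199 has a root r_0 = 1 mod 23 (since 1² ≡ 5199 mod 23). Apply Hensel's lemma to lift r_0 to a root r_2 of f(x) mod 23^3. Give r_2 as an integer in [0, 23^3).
r_2 = 1542 (mod 12167)

Hensel's recurrence: r_{i+1} = r_i − f(r_i)·(f′(r_i))^{-1} mod 23^{i+2}, with f′(x) = 2x. Iterate:
  r_0 = 1 (mod 23)
  r_1 = 484 (mod 529)
  r_2 = 1542 (mod 12167)
Final: r_2 = 1542, and one checks f(r_2) ≡ 0 mod 23^3.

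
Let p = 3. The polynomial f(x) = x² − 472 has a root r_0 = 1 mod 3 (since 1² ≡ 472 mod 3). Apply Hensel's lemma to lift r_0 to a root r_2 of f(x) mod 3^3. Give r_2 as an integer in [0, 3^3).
r_2 = 16 (mod 27)

Hensel's recurrence: r_{i+1} = r_i − f(r_i)·(f′(r_i))^{-1} mod 3^{i+2}, with f′(x) = 2x. Iterate:
  r_0 = 1 (mod 3)
  r_1 = 7 (mod 9)
  r_2 = 16 (mod 27)
Final: r_2 = 16, and one checks f(r_2) ≡ 0 mod 3^3.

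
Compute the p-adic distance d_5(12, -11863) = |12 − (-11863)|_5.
d_5(12, -11863) = 1/625

Step 1 — x − y = 12 − (-11863) = 11875. Step 2 — v_5(11875) = 4 (factor: 11875 = (5^4 · 19); the sign does not affect v_p). Step 3 — |x − y|_5 = 5^{-4} = 1/625.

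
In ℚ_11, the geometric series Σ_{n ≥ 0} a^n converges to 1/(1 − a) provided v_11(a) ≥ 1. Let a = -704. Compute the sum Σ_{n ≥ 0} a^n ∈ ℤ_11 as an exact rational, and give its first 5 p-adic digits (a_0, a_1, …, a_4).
Σ a^n = 1/(1 − a) = 1/705;  first 5 digits = (1, 2, 9, 5, 0)

v_11(a) = 1 ≥ 1, so the series converges in ℤ_11 to 1/(1 − a) = 1/(1 − (-704)) = 1/705. Expand this rational in ℤ_11: compute digits iteratively via d_i = x_i mod 11, x_{i+1} = (x_i − d_i)/11. The first 5 digits are (1, 2, 9, 5, 0).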